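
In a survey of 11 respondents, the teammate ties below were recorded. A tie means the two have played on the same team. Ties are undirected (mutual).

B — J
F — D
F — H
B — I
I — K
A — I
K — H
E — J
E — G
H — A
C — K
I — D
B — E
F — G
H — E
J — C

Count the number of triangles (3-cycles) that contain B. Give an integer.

1

B's neighbors: E, I, and J.
Neighbor pairs that are themselves tied: B–E–J. Each forms one triangle with B, for 1 in total.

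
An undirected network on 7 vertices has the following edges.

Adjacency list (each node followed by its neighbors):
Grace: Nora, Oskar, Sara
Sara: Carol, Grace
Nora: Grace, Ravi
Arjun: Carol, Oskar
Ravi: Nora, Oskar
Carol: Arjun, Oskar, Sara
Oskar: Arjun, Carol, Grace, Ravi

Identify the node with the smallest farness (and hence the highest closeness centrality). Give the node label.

Oskar

Farness (sum of distances to all others) for each node — Arjun:11, Carol:10, Grace:9, Nora:12, Oskar:8, Ravi:11, Sara:11.
The smallest farness is 8, for Oskar, so Oskar has the highest closeness.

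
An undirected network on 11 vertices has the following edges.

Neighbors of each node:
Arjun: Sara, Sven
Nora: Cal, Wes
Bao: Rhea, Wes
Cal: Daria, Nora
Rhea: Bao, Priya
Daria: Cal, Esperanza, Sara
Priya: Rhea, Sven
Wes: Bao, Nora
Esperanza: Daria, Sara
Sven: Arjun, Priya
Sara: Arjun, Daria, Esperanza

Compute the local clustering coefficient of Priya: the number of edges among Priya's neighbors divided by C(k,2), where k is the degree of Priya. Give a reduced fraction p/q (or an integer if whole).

Priya's neighbors: Rhea and Sven (k = 2).
Possible neighbor pairs: C(2,2) = 1. Edges among them: none → e = 0.
Clustering(Priya) = 0/1.

0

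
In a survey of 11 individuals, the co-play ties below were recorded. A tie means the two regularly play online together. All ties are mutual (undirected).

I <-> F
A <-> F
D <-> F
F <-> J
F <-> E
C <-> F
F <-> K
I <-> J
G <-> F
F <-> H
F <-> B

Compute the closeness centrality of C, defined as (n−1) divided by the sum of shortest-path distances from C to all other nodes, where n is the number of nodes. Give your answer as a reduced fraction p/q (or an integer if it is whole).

Distances from C: A:2, B:2, D:2, E:2, F:1, G:2, H:2, I:2, J:2, K:2. Sum = 19.
n = 11, so closeness = 10/19.

10/19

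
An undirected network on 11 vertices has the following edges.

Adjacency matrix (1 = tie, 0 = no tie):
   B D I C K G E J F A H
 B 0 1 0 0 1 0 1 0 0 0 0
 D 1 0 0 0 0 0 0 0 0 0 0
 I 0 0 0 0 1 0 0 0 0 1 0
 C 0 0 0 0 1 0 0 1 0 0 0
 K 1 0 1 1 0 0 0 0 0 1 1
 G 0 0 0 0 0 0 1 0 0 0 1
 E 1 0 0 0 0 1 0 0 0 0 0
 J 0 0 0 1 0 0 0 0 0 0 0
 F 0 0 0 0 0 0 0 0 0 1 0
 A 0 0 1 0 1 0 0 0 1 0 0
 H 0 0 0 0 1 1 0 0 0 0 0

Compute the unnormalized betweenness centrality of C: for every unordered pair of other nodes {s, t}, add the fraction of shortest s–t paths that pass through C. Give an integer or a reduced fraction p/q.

Pairs whose geodesics pass through C — B–J: 1; D–J: 1; I–J: 1; K–J: 1; G–J: 1; E–J: 1; J–F: 1; J–A: 1; J–H: 1.
All other pairs contribute 0.
Summing the contributions gives betweenness(C) = 9.

9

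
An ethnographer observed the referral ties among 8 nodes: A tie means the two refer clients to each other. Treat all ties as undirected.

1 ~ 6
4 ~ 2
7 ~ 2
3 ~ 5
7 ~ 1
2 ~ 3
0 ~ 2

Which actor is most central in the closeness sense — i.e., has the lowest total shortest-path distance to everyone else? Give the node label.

2

Farness (sum of distances to all others) for each node — 0:17, 1:17, 2:11, 3:15, 4:17, 5:21, 6:23, 7:13.
The smallest farness is 11, for 2, so 2 has the highest closeness.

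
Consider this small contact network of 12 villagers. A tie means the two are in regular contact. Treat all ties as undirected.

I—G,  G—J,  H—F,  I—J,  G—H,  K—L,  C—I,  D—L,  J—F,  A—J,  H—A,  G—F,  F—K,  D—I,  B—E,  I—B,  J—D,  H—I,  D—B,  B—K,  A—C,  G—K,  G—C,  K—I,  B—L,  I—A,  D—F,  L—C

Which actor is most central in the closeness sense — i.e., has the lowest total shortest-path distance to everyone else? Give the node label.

Farness (sum of distances to all others) for each node — A:19, B:17, C:19, D:17, E:27, F:18, G:17, H:20, I:14, J:18, K:17, L:19.
The smallest farness is 14, for I, so I has the highest closeness.

I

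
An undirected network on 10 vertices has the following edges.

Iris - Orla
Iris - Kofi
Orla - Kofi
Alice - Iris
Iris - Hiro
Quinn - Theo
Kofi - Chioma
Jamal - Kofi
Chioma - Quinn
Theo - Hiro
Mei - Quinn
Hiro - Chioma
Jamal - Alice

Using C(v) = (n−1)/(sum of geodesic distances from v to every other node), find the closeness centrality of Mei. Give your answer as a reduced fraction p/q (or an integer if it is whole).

9/28

Distances from Mei: Alice:5, Chioma:2, Hiro:3, Iris:4, Jamal:4, Kofi:3, Orla:4, Quinn:1, Theo:2. Sum = 28.
n = 10, so closeness = 9/28.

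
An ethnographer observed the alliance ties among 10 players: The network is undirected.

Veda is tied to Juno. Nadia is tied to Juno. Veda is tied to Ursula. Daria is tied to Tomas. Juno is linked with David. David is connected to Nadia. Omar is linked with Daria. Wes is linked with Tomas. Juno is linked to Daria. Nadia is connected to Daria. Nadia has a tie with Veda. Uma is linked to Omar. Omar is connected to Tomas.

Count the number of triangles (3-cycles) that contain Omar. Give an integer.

Omar's neighbors: Daria, Tomas, and Uma.
Neighbor pairs that are themselves tied: Omar–Daria–Tomas. Each forms one triangle with Omar, for 1 in total.

1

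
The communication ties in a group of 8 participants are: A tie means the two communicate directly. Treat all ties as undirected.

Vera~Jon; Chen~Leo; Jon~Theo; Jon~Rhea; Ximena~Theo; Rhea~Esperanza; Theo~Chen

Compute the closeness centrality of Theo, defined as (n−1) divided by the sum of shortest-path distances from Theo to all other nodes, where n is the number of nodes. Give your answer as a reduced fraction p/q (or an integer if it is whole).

Distances from Theo: Chen:1, Esperanza:3, Jon:1, Leo:2, Rhea:2, Vera:2, Ximena:1. Sum = 12.
n = 8, so closeness = 7/12.

7/12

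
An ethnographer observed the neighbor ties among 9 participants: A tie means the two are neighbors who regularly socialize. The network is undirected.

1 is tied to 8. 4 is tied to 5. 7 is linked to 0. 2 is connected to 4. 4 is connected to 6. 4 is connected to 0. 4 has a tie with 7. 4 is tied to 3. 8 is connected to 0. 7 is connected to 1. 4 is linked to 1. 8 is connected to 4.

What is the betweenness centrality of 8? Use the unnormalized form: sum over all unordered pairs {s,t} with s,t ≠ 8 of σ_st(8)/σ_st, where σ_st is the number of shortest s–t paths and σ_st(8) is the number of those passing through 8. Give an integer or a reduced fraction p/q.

Pairs whose geodesics pass through 8 — 0–1: 1/3.
All other pairs contribute 0.
Summing the contributions gives betweenness(8) = 1/3.

1/3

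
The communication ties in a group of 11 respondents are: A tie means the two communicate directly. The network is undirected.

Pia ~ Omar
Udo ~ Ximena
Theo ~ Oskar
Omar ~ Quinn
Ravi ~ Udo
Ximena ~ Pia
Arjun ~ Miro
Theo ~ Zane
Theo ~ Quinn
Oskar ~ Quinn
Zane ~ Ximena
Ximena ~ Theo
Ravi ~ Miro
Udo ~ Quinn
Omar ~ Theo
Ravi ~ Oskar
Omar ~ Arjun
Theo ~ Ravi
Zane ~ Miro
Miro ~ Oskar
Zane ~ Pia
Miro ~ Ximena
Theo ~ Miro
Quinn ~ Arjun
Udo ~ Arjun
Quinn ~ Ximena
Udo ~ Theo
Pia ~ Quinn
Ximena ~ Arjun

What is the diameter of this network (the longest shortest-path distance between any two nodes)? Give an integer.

3

Eccentricity of each node (its greatest distance to any other): Arjun:2, Miro:2, Omar:2, Oskar:2, Pia:3, Quinn:2, Ravi:3, Theo:2, Udo:2, Ximena:2, Zane:2.
The maximum eccentricity is 3, realized for instance by the pair Ravi–Pia via Ravi – Theo – Omar – Pia. So the diameter is 3.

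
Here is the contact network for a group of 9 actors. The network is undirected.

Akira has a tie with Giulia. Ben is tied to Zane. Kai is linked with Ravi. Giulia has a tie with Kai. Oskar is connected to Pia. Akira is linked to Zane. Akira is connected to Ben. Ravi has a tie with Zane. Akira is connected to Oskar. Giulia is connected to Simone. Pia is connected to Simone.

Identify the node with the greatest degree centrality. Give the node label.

Akira

Degrees — Akira:4, Ben:2, Giulia:3, Kai:2, Oskar:2, Pia:2, Ravi:2, Simone:2, Zane:3.
The maximum is 4, attained only by Akira.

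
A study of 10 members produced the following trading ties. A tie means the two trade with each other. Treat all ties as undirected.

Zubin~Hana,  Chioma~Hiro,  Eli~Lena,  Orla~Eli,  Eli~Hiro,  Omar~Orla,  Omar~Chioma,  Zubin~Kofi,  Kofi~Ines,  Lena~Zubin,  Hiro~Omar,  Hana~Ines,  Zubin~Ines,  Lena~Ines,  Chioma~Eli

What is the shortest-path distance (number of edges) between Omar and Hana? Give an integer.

5

One shortest route is Omar – Chioma – Eli – Lena – Ines – Hana, which uses 5 edges, and at distance 4 from Omar we only reach {Ines, Zubin}, which does not include Hana. So d(Omar,Hana) = 5.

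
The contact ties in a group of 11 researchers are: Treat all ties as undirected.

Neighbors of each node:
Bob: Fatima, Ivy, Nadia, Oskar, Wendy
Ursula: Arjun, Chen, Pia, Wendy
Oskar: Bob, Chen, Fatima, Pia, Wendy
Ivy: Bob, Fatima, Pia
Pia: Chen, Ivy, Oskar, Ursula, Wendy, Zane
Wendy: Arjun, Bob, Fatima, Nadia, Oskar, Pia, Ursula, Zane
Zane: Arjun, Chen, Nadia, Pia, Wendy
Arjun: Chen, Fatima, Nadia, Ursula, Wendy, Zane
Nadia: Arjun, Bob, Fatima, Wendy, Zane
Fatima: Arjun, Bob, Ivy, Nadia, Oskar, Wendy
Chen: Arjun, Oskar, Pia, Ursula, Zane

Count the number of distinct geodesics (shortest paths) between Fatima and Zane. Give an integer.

3

The shortest distance is 2. The length-2 paths are: Fatima–Nadia–Zane; Fatima–Wendy–Zane; Fatima–Arjun–Zane.
That gives 3 distinct shortest paths.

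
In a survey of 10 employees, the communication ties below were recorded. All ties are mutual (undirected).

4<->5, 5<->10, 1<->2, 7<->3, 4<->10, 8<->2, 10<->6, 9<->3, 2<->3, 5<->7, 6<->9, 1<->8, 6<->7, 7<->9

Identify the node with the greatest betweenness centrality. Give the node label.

3

Unnormalized betweenness of each node: 1:0, 2:14, 3:18, 4:0, 5:22/3, 6:14/3, 7:44/3, 8:0, 9:10/3, 10:2.
3 has the largest value, 18, making it the main broker — the node through which the most shortest paths run.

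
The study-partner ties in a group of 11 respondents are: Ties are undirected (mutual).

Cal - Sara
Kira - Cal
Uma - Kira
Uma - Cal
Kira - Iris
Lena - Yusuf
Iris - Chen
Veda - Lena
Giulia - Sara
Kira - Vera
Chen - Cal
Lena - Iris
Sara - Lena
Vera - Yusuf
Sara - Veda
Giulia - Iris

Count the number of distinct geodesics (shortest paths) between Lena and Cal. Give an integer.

The shortest distance is 2, and the only length-2 path is Lena–Sara–Cal. So there is exactly 1 shortest path.

1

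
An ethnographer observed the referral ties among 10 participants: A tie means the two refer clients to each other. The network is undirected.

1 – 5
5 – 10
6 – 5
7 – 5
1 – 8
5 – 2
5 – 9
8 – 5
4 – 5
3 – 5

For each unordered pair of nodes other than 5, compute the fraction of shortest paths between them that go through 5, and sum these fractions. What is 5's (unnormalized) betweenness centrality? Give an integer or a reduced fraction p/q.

Pairs whose geodesics pass through 5 — 2–3: 1; 2–10: 1; 2–9: 1; 2–7: 1; 2–6: 1; 2–4: 1; 2–8: 1; 2–1: 1; 3–10: 1; 3–9: 1; 3–7: 1; 3–6: 1; 3–4: 1; 3–8: 1 … (+21 more pairs).
All other pairs contribute 0.
Summing the contributions gives betweenness(5) = 35.

35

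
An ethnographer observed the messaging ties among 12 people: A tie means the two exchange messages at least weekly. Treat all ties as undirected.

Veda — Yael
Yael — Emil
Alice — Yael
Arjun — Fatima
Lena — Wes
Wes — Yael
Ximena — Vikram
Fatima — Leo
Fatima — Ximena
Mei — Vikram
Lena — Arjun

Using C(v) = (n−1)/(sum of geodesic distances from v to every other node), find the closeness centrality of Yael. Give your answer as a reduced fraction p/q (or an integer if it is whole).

Distances from Yael: Alice:1, Arjun:3, Emil:1, Fatima:4, Lena:2, Leo:5, Mei:7, Veda:1, Vikram:6, Wes:1, Ximena:5. Sum = 36.
n = 12, so closeness = 11/36.

11/36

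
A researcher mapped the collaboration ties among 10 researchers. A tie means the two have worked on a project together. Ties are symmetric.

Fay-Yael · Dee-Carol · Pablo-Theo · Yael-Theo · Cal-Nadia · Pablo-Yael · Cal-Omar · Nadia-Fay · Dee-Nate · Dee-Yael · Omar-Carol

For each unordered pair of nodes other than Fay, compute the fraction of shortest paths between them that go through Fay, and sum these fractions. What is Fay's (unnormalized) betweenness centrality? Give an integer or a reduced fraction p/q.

Pairs whose geodesics pass through Fay — Nadia–Nate: 1; Nadia–Pablo: 1; Nadia–Yael: 1; Nadia–Theo: 1; Nadia–Dee: 1; Pablo–Cal: 1; Cal–Yael: 1; Cal–Theo: 1.
All other pairs contribute 0.
Summing the contributions gives betweenness(Fay) = 8.

8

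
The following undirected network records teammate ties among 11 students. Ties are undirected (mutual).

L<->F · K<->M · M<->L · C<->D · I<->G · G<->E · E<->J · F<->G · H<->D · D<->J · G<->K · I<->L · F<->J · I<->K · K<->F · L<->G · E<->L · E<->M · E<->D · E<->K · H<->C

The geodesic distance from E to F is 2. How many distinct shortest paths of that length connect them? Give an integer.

The shortest distance is 2. The length-2 paths are: E–K–F; E–L–F; E–J–F; E–G–F.
That gives 4 distinct shortest paths.

4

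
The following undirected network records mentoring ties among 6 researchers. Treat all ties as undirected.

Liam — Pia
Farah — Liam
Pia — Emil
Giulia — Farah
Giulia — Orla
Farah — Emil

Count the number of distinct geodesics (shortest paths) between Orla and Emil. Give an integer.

1

The shortest distance is 3, and the only length-3 path is Orla–Giulia–Farah–Emil. So there is exactly 1 shortest path.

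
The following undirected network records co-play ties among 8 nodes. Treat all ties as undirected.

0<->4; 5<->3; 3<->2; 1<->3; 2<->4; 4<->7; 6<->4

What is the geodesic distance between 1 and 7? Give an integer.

One shortest route is 1 – 3 – 2 – 4 – 7, which uses 4 edges, and at distance 3 from 1 we only reach {4}, which does not include 7. So d(1,7) = 4.

4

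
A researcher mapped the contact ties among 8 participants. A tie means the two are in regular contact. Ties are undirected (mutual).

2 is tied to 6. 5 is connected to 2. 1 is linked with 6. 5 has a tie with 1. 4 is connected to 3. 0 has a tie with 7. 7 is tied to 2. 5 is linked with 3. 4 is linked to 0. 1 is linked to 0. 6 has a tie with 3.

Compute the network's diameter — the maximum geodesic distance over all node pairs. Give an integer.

Eccentricity of each node (its greatest distance to any other): 0:2, 1:2, 2:3, 3:3, 4:3, 5:2, 6:2, 7:3.
The maximum eccentricity is 3, realized for instance by the pair 2–4 via 2 – 7 – 0 – 4. So the diameter is 3.

3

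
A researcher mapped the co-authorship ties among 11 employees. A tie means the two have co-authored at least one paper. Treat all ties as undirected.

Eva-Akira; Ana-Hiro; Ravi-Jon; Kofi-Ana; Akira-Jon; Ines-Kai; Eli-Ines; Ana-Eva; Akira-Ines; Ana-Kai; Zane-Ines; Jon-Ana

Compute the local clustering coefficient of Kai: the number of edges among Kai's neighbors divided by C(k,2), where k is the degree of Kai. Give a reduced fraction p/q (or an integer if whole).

Kai's neighbors: Ana and Ines (k = 2).
Possible neighbor pairs: C(2,2) = 1. Edges among them: none → e = 0.
Clustering(Kai) = 0/1.

0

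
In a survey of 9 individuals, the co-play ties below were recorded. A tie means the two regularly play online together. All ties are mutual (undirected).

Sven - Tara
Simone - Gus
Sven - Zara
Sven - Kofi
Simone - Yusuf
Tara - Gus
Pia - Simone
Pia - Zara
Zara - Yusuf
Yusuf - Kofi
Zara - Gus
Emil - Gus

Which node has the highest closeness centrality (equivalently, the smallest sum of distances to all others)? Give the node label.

Farness (sum of distances to all others) for each node — Emil:20, Gus:13, Kofi:18, Pia:17, Simone:14, Sven:15, Tara:16, Yusuf:15, Zara:12.
The smallest farness is 12, for Zara, so Zara has the highest closeness.

Zara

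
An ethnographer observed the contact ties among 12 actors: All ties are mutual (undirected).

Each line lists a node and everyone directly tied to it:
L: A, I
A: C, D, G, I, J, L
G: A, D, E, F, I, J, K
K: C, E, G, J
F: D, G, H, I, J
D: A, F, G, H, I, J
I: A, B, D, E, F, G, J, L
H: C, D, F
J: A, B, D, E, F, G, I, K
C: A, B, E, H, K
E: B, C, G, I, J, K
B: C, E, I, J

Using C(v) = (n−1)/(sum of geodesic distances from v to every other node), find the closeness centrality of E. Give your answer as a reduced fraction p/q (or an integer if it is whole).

11/16

Distances from E: A:2, B:1, C:1, D:2, F:2, G:1, H:2, I:1, J:1, K:1, L:2. Sum = 16.
n = 12, so closeness = 11/16.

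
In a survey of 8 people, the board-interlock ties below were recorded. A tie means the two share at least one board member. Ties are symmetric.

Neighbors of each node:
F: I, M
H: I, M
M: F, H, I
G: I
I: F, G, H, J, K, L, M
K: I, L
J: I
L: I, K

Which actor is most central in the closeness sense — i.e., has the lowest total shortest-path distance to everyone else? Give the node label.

Farness (sum of distances to all others) for each node — F:12, G:13, H:12, I:7, J:13, K:12, L:12, M:11.
The smallest farness is 7, for I, so I has the highest closeness.

I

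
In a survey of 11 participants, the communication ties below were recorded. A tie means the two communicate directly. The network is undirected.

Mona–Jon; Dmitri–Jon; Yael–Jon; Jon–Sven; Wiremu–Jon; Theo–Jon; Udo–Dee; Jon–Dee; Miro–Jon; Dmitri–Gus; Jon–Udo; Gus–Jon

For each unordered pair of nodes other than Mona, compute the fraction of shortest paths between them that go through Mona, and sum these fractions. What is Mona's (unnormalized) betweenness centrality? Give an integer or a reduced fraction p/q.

0

No shortest path between any pair of other nodes passes through Mona.
Summing the contributions gives betweenness(Mona) = 0.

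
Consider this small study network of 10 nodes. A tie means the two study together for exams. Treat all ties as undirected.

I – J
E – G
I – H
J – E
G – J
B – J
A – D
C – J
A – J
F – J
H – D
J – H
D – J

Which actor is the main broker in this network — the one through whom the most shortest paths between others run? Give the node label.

Unnormalized betweenness of each node: A:0, B:0, C:0, D:1/2, E:0, F:0, G:0, H:1/2, I:0, J:31.
J has the largest value, 31, making it the main broker — the node through which the most shortest paths run.

J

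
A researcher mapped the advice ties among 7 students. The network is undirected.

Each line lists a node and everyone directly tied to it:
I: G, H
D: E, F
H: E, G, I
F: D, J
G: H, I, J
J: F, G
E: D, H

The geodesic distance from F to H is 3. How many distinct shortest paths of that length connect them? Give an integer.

2

The shortest distance is 3. The length-3 paths are: F–J–G–H; F–D–E–H.
That gives 2 distinct shortest paths.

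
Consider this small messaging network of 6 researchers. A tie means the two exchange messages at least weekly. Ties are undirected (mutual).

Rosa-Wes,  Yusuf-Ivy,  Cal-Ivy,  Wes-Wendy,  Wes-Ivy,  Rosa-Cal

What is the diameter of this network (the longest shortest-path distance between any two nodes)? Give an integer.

3

Eccentricity of each node (its greatest distance to any other): Cal:3, Ivy:2, Rosa:3, Wendy:3, Wes:2, Yusuf:3.
The maximum eccentricity is 3, realized for instance by the pair Cal–Wendy via Cal – Ivy – Wes – Wendy. So the diameter is 3.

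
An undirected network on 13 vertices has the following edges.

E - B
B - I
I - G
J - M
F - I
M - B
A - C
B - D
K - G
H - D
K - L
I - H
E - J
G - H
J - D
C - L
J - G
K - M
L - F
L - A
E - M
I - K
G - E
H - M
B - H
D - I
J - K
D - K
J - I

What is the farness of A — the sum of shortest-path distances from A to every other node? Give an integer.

33

Distances from A: B:4, C:1, D:3, E:4, F:2, G:3, H:4, I:3, J:3, K:2, L:1, M:3.
Sum = 4 + 1 + 3 + 4 + 2 + 3 + 4 + 3 + 3 + 2 + 1 + 3 = 33.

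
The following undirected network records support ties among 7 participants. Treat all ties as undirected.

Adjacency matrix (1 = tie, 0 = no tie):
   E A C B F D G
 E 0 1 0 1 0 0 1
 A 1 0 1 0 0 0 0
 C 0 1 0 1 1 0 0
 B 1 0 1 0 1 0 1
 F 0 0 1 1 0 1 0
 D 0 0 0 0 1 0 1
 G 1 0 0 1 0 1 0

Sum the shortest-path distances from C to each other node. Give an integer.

9

Distances from C: A:1, B:1, D:2, E:2, F:1, G:2.
Sum = 1 + 1 + 2 + 2 + 1 + 2 = 9.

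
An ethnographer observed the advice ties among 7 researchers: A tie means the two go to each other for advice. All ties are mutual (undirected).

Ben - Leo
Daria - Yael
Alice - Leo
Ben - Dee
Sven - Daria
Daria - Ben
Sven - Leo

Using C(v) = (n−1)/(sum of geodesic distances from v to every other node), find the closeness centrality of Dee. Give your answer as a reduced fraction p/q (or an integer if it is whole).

Distances from Dee: Alice:3, Ben:1, Daria:2, Leo:2, Sven:3, Yael:3. Sum = 14.
n = 7, so closeness = 6/14 = 3/7.

3/7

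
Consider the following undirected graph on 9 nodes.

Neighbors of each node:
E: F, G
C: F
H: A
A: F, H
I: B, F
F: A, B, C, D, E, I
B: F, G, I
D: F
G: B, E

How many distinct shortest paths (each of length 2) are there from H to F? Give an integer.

The shortest distance is 2, and the only length-2 path is H–A–F. So there is exactly 1 shortest path.

1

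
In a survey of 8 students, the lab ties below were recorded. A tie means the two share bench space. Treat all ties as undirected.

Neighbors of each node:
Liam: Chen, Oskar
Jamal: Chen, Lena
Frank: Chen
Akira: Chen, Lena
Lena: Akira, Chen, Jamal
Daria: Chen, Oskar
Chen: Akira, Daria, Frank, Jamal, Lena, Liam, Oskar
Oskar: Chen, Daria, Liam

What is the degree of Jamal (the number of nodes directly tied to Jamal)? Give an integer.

2

Jamal is directly tied to Chen and Lena. That is 2 neighbors, so the degree of Jamal is 2.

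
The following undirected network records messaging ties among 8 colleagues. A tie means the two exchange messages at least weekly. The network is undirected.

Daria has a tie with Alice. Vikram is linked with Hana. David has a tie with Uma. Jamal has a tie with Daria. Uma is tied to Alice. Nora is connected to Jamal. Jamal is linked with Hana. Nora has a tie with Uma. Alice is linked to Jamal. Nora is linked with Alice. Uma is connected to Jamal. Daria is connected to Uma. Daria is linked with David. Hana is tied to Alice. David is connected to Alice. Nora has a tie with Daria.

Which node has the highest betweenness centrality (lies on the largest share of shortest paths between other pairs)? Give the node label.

Unnormalized betweenness of each node: Alice:17/3, Daria:2/3, David:0, Hana:6, Jamal:3, Nora:0, Uma:2/3, Vikram:0.
Hana has the largest value, 6, making it the main broker — the node through which the most shortest paths run.

Hana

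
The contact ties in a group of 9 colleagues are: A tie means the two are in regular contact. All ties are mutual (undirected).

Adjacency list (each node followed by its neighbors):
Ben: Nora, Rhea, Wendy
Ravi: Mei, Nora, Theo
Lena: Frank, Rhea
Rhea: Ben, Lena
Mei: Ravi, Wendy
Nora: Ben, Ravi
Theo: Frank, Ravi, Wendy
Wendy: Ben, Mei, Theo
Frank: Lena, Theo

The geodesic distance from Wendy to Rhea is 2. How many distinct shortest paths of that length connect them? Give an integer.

1

The shortest distance is 2, and the only length-2 path is Wendy–Ben–Rhea. So there is exactly 1 shortest path.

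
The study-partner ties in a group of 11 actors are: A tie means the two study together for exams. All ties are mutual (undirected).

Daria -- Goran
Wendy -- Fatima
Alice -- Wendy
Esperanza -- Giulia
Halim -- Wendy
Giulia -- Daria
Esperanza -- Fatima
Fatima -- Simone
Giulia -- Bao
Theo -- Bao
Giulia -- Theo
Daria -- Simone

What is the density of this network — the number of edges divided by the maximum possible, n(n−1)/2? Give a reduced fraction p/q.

12/55

There are 12 edges and 11 nodes, so the maximum possible is C(11,2) = 55.
Density = 12/55.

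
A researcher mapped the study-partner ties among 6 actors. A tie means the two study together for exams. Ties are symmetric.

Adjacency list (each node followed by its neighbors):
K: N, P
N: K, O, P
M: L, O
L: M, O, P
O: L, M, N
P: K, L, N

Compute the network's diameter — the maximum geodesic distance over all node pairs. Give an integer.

Eccentricity of each node (its greatest distance to any other): K:3, L:2, M:3, N:2, O:2, P:2.
The maximum eccentricity is 3, realized for instance by the pair K–M via K – N – O – M. So the diameter is 3.

3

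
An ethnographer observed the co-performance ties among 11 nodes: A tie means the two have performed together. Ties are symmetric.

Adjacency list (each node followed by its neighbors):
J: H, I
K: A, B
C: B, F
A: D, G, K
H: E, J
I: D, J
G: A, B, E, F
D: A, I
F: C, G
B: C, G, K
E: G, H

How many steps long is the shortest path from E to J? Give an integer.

2

One shortest route is E – H – J, which uses 2 edges, and E and J are not directly tied, so nothing shorter exists. So d(E,J) = 2.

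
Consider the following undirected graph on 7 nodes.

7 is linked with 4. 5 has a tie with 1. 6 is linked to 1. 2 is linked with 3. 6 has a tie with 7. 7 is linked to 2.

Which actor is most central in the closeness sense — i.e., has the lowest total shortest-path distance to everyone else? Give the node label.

Farness (sum of distances to all others) for each node — 1:14, 2:13, 3:18, 4:15, 5:19, 6:11, 7:10.
The smallest farness is 10, for 7, so 7 has the highest closeness.

7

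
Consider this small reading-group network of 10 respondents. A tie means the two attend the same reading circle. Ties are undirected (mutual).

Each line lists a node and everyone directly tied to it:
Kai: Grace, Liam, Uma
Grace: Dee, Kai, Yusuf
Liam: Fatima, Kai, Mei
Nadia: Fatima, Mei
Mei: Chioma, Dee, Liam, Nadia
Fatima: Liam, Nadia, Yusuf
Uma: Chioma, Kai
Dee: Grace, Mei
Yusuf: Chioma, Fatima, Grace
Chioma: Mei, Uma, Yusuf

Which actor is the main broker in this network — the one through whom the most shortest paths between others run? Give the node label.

Unnormalized betweenness of each node: Chioma:5, Dee:3/2, Fatima:7/2, Grace:23/6, Kai:4, Liam:13/3, Mei:26/3, Nadia:5/6, Uma:1, Yusuf:13/3.
Mei has the largest value, 26/3, making it the main broker — the node through which the most shortest paths run.

Mei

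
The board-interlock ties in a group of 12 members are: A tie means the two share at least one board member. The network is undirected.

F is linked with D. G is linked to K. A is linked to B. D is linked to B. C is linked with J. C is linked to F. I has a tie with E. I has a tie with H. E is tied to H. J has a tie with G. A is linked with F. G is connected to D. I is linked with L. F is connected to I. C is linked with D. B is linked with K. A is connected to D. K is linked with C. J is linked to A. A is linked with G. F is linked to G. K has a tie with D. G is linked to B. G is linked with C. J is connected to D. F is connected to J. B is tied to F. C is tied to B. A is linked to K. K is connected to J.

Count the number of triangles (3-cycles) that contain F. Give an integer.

F's neighbors: A, B, C, D, G, I, and J.
Neighbor pairs that are themselves tied: F–A–B; F–A–D; F–A–G; F–A–J; F–B–C; F–B–D; F–B–G; F–C–D; F–C–G; F–C–J; F–D–G; F–D–J; F–G–J. Each forms one triangle with F, for 13 in total.

13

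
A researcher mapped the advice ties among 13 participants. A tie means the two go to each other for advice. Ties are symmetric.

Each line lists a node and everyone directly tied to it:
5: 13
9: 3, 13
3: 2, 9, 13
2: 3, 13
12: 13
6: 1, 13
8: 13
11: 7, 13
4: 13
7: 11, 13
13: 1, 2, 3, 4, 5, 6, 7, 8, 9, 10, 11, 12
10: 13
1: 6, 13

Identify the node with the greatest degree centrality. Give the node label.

13

Degrees — 1:2, 2:2, 3:3, 4:1, 5:1, 6:2, 7:2, 8:1, 9:2, 10:1, 11:2, 12:1, 13:12.
The maximum is 12, attained only by 13.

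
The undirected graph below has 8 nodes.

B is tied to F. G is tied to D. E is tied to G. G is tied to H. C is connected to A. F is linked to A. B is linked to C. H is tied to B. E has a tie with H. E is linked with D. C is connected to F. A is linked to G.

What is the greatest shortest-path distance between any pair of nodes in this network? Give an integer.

Eccentricity of each node (its greatest distance to any other): A:2, B:3, C:3, D:3, E:3, F:3, G:2, H:2.
The maximum eccentricity is 3, realized for instance by the pair E–C via E – G – A – C. So the diameter is 3.

3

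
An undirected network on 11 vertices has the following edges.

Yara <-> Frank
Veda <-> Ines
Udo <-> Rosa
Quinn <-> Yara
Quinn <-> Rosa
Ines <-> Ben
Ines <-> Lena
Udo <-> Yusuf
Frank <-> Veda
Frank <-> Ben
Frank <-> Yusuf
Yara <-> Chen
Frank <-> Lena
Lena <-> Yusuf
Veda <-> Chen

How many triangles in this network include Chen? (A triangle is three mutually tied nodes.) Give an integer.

Chen's neighbors are Veda and Yara, but none of them are tied to each other, so no triangle contains Chen.

0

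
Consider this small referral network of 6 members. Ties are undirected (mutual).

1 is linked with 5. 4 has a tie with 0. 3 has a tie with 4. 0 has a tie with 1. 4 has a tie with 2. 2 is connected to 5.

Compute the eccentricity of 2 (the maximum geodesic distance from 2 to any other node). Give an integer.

Distances from 2: 0:2, 1:2, 3:2, 4:1, 5:1.
The largest is 2 (to 1, 3, and 0), so the eccentricity of 2 is 2.

2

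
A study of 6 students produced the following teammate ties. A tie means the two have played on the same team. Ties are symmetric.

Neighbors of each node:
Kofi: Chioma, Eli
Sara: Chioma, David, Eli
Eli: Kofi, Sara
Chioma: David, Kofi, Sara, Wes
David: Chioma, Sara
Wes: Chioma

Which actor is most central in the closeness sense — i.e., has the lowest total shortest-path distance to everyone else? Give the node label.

Chioma

Farness (sum of distances to all others) for each node — Chioma:6, David:8, Eli:9, Kofi:8, Sara:7, Wes:10.
The smallest farness is 6, for Chioma, so Chioma has the highest closeness.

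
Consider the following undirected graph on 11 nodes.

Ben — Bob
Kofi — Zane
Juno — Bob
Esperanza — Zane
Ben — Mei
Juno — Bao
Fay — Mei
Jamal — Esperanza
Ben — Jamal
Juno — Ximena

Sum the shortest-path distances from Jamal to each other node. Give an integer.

25

Distances from Jamal: Bao:4, Ben:1, Bob:2, Esperanza:1, Fay:3, Juno:3, Kofi:3, Mei:2, Ximena:4, Zane:2.
Sum = 4 + 1 + 2 + 1 + 3 + 3 + 3 + 2 + 4 + 2 = 25.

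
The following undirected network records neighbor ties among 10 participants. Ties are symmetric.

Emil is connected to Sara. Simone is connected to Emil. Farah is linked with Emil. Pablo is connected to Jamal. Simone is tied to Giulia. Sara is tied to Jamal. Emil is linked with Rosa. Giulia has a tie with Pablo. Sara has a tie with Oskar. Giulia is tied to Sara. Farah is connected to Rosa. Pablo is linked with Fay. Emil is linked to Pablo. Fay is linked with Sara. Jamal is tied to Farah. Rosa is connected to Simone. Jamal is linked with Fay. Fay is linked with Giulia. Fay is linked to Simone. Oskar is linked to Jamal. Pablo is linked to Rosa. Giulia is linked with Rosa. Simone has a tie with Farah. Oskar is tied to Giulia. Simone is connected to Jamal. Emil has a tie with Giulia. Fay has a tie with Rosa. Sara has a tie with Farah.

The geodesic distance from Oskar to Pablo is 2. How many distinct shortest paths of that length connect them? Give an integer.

The shortest distance is 2. The length-2 paths are: Oskar–Jamal–Pablo; Oskar–Giulia–Pablo.
That gives 2 distinct shortest paths.

2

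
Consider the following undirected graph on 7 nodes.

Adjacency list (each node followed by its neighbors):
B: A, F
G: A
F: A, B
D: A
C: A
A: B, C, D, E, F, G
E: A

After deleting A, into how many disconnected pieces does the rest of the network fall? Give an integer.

Without A, the remaining ties split the others into: {D}; {E}; {G}; {C}; {B, F}.
That's 5 separate components.

5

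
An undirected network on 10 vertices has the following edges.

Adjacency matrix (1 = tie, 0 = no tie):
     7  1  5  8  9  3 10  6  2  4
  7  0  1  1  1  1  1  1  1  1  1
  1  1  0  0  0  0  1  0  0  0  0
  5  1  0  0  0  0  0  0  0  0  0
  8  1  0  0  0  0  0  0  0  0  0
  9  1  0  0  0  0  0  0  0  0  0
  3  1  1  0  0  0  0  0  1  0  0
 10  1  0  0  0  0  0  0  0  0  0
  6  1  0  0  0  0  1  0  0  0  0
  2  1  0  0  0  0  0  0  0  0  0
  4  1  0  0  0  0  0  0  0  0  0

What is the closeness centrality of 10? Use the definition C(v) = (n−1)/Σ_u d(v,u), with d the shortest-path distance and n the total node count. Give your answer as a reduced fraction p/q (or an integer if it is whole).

Distances from 10: 1:2, 2:2, 3:2, 4:2, 5:2, 6:2, 7:1, 8:2, 9:2. Sum = 17.
n = 10, so closeness = 9/17.

9/17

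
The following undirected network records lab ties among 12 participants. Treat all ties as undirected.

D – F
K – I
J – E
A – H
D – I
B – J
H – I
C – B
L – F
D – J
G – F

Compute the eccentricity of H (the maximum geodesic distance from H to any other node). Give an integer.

5

Distances from H: A:1, B:4, C:5, D:2, E:4, F:3, G:4, I:1, J:3, K:2, L:4.
The largest is 5 (to C), so the eccentricity of H is 5.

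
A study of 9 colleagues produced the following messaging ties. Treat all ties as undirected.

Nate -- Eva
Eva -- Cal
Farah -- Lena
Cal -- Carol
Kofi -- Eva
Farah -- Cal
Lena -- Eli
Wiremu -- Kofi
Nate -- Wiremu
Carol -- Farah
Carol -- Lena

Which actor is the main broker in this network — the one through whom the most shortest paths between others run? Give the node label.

Cal

Unnormalized betweenness of each node: Cal:16, Carol:5, Eli:0, Eva:31/2, Farah:5, Kofi:3, Lena:7, Nate:3, Wiremu:1/2.
Cal has the largest value, 16, making it the main broker — the node through which the most shortest paths run.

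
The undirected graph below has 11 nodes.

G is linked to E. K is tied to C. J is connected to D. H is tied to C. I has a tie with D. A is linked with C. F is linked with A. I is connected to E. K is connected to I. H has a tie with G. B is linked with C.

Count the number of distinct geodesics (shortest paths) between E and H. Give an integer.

The shortest distance is 2, and the only length-2 path is E–G–H. So there is exactly 1 shortest path.

1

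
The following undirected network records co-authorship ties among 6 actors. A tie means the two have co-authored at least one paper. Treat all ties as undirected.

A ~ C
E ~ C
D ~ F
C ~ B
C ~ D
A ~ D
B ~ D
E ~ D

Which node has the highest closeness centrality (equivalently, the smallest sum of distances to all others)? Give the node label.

Farness (sum of distances to all others) for each node — A:8, B:8, C:6, D:5, E:8, F:9.
The smallest farness is 5, for D, so D has the highest closeness.

D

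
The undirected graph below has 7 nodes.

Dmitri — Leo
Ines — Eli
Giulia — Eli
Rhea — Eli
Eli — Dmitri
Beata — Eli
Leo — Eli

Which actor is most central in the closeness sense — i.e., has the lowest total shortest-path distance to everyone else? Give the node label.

Eli

Farness (sum of distances to all others) for each node — Beata:11, Dmitri:10, Eli:6, Giulia:11, Ines:11, Leo:10, Rhea:11.
The smallest farness is 6, for Eli, so Eli has the highest closeness.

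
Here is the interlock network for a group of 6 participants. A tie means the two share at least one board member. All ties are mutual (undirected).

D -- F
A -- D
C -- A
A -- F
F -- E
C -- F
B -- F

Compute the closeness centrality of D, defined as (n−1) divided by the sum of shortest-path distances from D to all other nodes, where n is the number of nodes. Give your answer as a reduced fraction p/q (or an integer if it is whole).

5/8

Distances from D: A:1, B:2, C:2, E:2, F:1. Sum = 8.
n = 6, so closeness = 5/8.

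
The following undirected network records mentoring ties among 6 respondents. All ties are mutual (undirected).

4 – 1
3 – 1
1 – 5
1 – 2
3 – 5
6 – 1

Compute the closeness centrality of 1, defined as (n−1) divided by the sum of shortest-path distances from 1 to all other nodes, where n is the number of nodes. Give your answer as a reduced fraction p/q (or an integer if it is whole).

Distances from 1: 2:1, 3:1, 4:1, 5:1, 6:1. Sum = 5.
n = 6, so closeness = 5/5 = 1.

1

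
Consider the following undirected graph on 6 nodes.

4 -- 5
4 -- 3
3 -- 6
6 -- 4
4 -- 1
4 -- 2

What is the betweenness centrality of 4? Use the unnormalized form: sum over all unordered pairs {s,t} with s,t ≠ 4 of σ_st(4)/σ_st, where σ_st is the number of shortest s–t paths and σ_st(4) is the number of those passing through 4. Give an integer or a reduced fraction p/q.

Pairs whose geodesics pass through 4 — 2–6: 1; 2–5: 1; 2–1: 1; 2–3: 1; 6–5: 1; 6–1: 1; 5–1: 1; 5–3: 1; 1–3: 1.
All other pairs contribute 0.
Summing the contributions gives betweenness(4) = 9.

9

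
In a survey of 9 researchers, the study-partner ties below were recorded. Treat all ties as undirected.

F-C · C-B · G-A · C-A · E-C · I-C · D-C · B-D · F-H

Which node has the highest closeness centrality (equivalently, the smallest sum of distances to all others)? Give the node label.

C

Farness (sum of distances to all others) for each node — A:15, B:16, C:10, D:16, E:17, F:15, G:22, H:22, I:17.
The smallest farness is 10, for C, so C has the highest closeness.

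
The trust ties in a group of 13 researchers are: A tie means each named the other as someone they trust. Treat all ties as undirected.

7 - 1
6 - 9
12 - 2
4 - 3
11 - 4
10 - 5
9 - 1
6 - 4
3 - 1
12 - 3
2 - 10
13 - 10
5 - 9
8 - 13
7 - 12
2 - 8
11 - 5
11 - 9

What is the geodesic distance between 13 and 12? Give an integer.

One shortest route is 13 – 10 – 2 – 12, which uses 3 edges, and at distance 2 from 13 we only reach {2, 5}, which does not include 12. So d(13,12) = 3.

3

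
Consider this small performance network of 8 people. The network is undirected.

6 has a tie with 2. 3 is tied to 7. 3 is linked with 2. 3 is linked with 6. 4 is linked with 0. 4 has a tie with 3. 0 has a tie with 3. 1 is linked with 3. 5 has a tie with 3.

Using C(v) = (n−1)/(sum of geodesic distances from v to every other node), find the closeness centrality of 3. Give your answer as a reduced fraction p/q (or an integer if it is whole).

1

Distances from 3: 0:1, 1:1, 2:1, 4:1, 5:1, 6:1, 7:1. Sum = 7.
n = 8, so closeness = 7/7 = 1.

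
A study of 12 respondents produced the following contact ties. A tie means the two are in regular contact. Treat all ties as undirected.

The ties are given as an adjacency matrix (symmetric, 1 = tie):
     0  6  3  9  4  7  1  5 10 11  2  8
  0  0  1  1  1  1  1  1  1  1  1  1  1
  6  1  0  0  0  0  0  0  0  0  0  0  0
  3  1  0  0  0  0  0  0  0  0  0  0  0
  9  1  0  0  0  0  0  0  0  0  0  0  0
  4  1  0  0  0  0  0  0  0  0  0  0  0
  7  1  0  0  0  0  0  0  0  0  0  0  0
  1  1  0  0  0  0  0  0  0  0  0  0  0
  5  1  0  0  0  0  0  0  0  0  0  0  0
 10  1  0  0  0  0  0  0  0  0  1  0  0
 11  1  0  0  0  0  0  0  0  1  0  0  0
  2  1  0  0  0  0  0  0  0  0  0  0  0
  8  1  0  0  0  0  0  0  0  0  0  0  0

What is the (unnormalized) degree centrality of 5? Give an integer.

1

5 is directly tied to 0. That is 1 neighbor, so the degree of 5 is 1.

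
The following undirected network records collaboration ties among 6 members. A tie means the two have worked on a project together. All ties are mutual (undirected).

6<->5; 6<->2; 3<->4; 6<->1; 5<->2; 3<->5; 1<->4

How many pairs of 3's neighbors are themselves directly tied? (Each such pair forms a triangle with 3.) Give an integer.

3's neighbors are 4 and 5, but none of them are tied to each other, so no triangle contains 3.

0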